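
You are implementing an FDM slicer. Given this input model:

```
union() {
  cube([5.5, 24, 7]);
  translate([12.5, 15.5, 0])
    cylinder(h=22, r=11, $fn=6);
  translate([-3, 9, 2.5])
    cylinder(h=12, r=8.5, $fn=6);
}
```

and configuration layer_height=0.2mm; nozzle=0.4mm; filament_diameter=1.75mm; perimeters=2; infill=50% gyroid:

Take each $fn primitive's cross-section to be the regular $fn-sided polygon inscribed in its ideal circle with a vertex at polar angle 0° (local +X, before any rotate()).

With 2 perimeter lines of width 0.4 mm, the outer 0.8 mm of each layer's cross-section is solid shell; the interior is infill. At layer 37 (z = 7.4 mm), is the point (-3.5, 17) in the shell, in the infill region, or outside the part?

At z = 7.4 mm: the cube is absent (z outside [0, 7]); the r=11 cylinder at (12.5, 15.5) contributes a regular 6-gon of circumradius 11; the r=8.5 cylinder at (-3, 9) contributes a regular 6-gon of circumradius 8.5; Taking the union: the regions partially overlap (shared area 1.66 mm²), so overlapping operands fuse into one piece — 1 connected region. Overall, the cross-section is a single solid region. The nearest boundary edge runs (-7.25, 16.36)→(1.25, 16.36); distance from the point to it = 0.64 mm. The point is not inside any of the regions above, so it lies outside the cross-section (0.64 mm from the nearest boundary).

outside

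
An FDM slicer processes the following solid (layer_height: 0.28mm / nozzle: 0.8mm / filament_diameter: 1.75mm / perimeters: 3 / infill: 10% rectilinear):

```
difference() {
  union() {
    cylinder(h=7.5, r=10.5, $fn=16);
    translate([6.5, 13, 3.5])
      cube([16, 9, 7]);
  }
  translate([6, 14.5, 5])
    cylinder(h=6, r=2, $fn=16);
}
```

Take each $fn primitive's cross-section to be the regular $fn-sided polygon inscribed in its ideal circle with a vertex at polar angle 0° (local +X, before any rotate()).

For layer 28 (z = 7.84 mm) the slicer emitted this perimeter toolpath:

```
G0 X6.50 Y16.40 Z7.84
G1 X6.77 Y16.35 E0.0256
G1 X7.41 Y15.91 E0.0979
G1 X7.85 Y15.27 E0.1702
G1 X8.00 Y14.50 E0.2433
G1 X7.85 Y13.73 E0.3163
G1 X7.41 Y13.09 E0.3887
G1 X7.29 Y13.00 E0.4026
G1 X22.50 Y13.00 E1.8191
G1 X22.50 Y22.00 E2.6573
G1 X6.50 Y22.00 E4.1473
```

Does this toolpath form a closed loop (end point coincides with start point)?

Start point (G0): (6.50, 16.40). End point (last G1): the path does not return to the start — open.

no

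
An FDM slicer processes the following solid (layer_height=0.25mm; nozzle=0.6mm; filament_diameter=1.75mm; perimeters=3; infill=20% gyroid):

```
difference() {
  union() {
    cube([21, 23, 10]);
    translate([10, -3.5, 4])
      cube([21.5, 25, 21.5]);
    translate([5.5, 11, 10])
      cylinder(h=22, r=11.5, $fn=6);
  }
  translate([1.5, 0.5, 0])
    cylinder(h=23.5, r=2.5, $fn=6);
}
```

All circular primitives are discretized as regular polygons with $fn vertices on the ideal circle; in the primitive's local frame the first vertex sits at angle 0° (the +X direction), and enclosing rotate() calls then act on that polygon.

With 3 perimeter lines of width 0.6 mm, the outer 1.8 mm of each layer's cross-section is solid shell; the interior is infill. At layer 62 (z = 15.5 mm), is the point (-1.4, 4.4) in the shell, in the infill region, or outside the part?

shell

At z = 15.5 mm: the cube is not intersected at this z (z outside [0, 10]); the cube at (10, -3.5) is present — its section is the full 21.5×25 rectangle; the r=11.5 cylinder at (5.5, 11) gives a regular 6-gon of circumradius 11.5 (constant along its height); Combining (union): the regions partially overlap (shared area 82.16 mm²), so overlapping operands fuse into one piece — 1 connected region; the r=2.5 cylinder at (1.5, 0.5) contributes a regular 6-gon of circumradius 2.5; After the difference (first − rest): starting from that combined region, the r=2.5 cylinder at (1.5, 0.5) partially overlaps it — only the 5.50 mm² overlap (of its 16.24 mm²) is removed, clipping the outline — 1 connected region. Overall, the cross-section is a single solid region. The nearest boundary edge runs (-0.47, 1.42)→(-6.00, 11.00); distance from the point to it = 0.68 mm. The point is inside the cross-section, 0.68 mm from the nearest boundary — within the 1.8 mm shell band (3 × 0.6).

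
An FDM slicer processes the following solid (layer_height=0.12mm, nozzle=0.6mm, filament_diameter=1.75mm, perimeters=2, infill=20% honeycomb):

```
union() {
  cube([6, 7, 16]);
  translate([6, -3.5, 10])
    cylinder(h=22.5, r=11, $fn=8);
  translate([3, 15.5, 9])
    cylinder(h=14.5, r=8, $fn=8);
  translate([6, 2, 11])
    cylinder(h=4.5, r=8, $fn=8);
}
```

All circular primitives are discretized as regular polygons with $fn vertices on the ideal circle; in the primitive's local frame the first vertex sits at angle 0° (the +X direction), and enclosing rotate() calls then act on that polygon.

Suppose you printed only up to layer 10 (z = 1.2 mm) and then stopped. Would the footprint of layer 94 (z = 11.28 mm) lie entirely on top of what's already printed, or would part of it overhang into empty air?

part overhangs

Compare the two slices. At z = 1.2: the 6×7 cube contributes its full rectangle (area 42.00 mm²); the cylinder at (6, -3.5) is not intersected at this z (z outside [10, 32.5]); the cylinder at (3, 15.5) does not reach this height (z outside [9, 23.5]); the cylinder at (6, 2) is absent (z outside [11, 15.5]); Combining (union): only the 6×7 cube is present, so the union is just that shape — area = 42.00 mm². At z = 11.28: the cube is present — its section is the full 6×7 rectangle (area 42.00 mm²); the r=11 cylinder at (6, -3.5) contributes a regular 8-gon of circumradius 11 (area = (8/2)·11.000²·sin(360°/8) = 342.24 mm²); the r=8 cylinder at (3, 15.5) contributes a regular 8-gon of circumradius 8 (area = (8/2)·8.000²·sin(360°/8) = 181.02 mm²); the cylinder at (6, 2): section is a regular 8-gon, circumradius r=8 (area = (8/2)·8.000²·sin(360°/8) = 181.02 mm²); Taking the union: the regions partially overlap — summed areas 746.28 mm² minus the doubly-counted overlap 197.28 mm² gives 548.99 mm² — area = 548.99 mm². Checking containment: at z = 11.28 the cross-section extends beyond the z = 1.2 cross-section by about 506.99 mm².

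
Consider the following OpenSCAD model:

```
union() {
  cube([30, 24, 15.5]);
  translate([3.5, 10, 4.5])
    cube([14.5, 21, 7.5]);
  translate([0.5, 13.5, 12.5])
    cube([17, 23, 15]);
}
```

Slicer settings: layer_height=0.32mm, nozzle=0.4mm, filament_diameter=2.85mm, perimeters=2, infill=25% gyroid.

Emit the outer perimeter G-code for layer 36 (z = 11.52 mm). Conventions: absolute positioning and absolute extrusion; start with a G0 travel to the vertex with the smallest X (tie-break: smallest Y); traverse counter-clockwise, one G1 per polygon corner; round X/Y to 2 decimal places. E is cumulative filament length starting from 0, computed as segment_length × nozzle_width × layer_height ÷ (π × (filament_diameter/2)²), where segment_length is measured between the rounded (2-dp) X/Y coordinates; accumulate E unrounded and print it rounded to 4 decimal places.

At z = 11.52 mm: the cube (footprint 30×24) is included at this height; the cube at (3.5, 10) is present — its section is the full 14.5×21 rectangle; the cube at (0.5, 13.5) is not intersected at this z (z outside [12.5, 27.5]); Taking the union: the regions partially overlap (shared area 203.00 mm²), so overlapping operands fuse into one piece — 1 connected region. The outline is a single polygon with 8 vertices. Extrusion per mm of travel: 0.4 × 0.32 / (π × 1.425²) = 0.020065. Accumulating E over each segment gives final E = 2.4479.

G0 X0.00 Y0.00 Z11.52
G1 X30.00 Y0.00 E0.6019
G1 X30.00 Y24.00 E1.0835
G1 X18.00 Y24.00 E1.3243
G1 X18.00 Y31.00 E1.4647
G1 X3.50 Y31.00 E1.7557
G1 X3.50 Y24.00 E1.8961
G1 X0.00 Y24.00 E1.9663
G1 X0.00 Y0.00 E2.4479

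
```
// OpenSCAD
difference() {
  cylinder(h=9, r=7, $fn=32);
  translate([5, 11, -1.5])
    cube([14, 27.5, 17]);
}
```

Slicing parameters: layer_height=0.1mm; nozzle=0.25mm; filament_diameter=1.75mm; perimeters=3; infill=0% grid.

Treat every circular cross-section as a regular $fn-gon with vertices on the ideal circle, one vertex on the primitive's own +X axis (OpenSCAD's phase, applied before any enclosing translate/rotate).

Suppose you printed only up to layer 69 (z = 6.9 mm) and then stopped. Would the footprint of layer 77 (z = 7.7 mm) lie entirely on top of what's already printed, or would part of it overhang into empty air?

entirely on top

Compare the two slices. At z = 6.9: the r=7 cylinder gives a regular 32-gon of circumradius 7 (constant along its height) (area = (32/2)·7.000²·sin(360°/32) = 152.95 mm²); the 14×27.5 cube at (5, 11) contributes its full rectangle (area 385.00 mm²); Taking the first minus the rest: starting from the r=7 cylinder (152.95 mm²), the 14×27.5 cube at (5, 11) misses the remaining region (no effect) — area = 152.95 mm². At z = 7.7: the r=7 cylinder contributes a regular 32-gon of circumradius 7 (area = (32/2)·7.000²·sin(360°/32) = 152.95 mm²); the cube at (5, 11) (footprint 14×27.5) is included at this height (area 385.00 mm²); Taking the first minus the rest: starting from the r=7 cylinder (152.95 mm²), the 14×27.5 cube at (5, 11) misses the remaining region (no effect) — area = 152.95 mm². Checking containment: the cross-section at z = 7.7 is a subset of the cross-section at z = 6.9.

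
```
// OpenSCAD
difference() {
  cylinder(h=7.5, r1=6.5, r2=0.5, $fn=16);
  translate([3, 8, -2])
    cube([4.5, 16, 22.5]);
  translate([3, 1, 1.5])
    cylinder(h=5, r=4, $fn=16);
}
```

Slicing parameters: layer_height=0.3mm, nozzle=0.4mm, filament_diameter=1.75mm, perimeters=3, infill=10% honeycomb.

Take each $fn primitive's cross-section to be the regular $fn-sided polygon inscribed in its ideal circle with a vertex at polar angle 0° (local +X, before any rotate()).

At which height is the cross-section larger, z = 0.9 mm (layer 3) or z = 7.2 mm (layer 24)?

layer 3 (z = 0.9 mm)

Layer 3 (z = 0.9): the cone (r1=6.5→r2=0.5) has section circumradius 5.780 here — a regular 16-gon (area = (16/2)·5.780²·sin(360°/16) = 102.28 mm²); the 4.5×16 cube at (3, 8) contributes its full rectangle (area 72.00 mm²); the cylinder at (3, 1) is not intersected at this z (z outside [1.5, 6.5]); Taking the first minus the rest: starting from the cone (102.28 mm²), the 4.5×16 cube at (3, 8) misses the remaining region (no effect) — area = 102.28 mm². So its area = 102.28 mm². Layer 24 (z = 7.2): the cone (r1=6.5→r2=0.5) has section circumradius 0.740 here — a regular 16-gon (area = (16/2)·0.740²·sin(360°/16) = 1.68 mm²); the cube at (3, 8) (footprint 4.5×16) is included at this height (area 72.00 mm²); the cylinder at (3, 1) does not reach this height (z outside [1.5, 6.5]); After the difference (first − rest): starting from the cone (1.68 mm²), the 4.5×16 cube at (3, 8) misses the remaining region (no effect) — area = 1.68 mm². So its area = 1.68 mm². Layer 3 is larger (102.28 vs 1.68 mm²).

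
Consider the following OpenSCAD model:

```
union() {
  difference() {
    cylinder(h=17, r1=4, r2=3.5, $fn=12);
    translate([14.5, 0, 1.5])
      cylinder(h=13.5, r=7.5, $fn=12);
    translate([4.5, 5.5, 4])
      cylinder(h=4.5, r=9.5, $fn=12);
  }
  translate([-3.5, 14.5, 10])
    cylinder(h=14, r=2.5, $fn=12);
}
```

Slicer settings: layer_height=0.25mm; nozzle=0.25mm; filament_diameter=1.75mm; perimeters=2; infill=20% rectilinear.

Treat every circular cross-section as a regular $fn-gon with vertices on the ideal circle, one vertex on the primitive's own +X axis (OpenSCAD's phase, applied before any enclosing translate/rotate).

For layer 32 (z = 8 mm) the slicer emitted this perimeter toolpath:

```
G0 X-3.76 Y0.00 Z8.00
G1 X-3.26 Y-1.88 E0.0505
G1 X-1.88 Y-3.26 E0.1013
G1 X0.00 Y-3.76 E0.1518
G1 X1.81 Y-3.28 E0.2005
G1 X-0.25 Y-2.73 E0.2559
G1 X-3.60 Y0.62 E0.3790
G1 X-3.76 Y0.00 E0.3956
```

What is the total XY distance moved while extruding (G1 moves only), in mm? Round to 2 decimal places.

15.22 mm

Sum the Euclidean lengths of each G1 segment: total = 15.22 mm.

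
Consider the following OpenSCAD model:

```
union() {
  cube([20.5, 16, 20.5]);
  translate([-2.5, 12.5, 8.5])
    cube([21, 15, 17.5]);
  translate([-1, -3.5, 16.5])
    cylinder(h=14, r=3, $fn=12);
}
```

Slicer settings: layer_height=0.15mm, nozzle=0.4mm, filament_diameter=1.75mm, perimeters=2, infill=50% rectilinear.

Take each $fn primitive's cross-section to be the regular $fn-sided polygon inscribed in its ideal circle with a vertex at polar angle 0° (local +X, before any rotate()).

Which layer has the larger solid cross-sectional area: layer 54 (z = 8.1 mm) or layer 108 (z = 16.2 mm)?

layer 108 (z = 16.2 mm)

Layer 54 (z = 8.1): the cube (footprint 20.5×16) is included at this height (area 328.00 mm²); the cube at (-2.5, 12.5) is absent (z outside [8.5, 26]); the cylinder at (-1, -3.5) does not reach this height (z outside [16.5, 30.5]); Taking the union: only the 20.5×16 cube is present, so the union is just that shape — area = 328.00 mm². So its area = 328.00 mm². Layer 108 (z = 16.2): the cube is present — its section is the full 20.5×16 rectangle (area 328.00 mm²); the cube at (-2.5, 12.5) is present — its section is the full 21×15 rectangle (area 315.00 mm²); the cylinder at (-1, -3.5) is absent (z outside [16.5, 30.5]); Taking the union: the regions partially overlap — summed areas 643.00 mm² minus the doubly-counted overlap 64.75 mm² gives 578.25 mm² — area = 578.25 mm². So its area = 578.25 mm². Layer 108 is larger (578.25 vs 328.00 mm²).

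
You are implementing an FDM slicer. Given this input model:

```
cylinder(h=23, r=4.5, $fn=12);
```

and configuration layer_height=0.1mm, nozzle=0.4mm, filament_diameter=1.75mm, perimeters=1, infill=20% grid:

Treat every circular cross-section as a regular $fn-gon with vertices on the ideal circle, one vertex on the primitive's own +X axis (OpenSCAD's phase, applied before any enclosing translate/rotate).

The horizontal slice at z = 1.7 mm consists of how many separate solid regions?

At z = 1.7 mm: the r=4.5 cylinder gives a regular 12-gon of circumradius 4.5 (constant along its height). The result has 1 disconnected region.

1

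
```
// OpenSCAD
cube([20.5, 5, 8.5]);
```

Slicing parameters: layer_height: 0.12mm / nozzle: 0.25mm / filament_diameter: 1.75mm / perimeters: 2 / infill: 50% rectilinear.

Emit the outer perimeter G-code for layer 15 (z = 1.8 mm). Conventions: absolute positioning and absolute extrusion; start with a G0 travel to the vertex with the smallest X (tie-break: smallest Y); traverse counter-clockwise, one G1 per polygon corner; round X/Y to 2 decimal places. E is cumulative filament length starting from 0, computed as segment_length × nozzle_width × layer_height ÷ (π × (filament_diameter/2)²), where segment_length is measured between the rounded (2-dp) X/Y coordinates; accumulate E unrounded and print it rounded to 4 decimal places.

G0 X0.00 Y0.00 Z1.80
G1 X20.50 Y0.00 E0.2557
G1 X20.50 Y5.00 E0.3181
G1 X0.00 Y5.00 E0.5737
G1 X0.00 Y0.00 E0.6361

At z = 1.8 mm: the 20.5×5 cube contributes its full rectangle. The outline is a single polygon with 4 vertices. Extrusion per mm of travel: 0.25 × 0.12 / (π × 0.875²) = 0.012473. Accumulating E over each segment gives final E = 0.6361.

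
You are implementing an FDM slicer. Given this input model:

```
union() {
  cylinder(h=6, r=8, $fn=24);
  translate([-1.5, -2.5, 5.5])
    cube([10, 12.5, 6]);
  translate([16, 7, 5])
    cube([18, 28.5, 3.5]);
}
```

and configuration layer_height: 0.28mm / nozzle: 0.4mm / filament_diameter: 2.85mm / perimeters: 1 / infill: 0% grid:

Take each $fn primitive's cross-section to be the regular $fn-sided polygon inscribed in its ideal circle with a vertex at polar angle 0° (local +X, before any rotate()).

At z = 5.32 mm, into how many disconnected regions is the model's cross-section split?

2

At z = 5.32 mm: the r=8 cylinder gives a regular 24-gon of circumradius 8 (constant along its height); the cube at (-1.5, -2.5) is not intersected at this z (z outside [5.5, 11.5]); the cube at (16, 7) is present — its section is the full 18×28.5 rectangle; Taking the union: the 2 present regions are separate (no shared area or edge), so areas and boundary lengths simply add and each stays a separate island — 2 connected regions. The result has 2 disconnected regions.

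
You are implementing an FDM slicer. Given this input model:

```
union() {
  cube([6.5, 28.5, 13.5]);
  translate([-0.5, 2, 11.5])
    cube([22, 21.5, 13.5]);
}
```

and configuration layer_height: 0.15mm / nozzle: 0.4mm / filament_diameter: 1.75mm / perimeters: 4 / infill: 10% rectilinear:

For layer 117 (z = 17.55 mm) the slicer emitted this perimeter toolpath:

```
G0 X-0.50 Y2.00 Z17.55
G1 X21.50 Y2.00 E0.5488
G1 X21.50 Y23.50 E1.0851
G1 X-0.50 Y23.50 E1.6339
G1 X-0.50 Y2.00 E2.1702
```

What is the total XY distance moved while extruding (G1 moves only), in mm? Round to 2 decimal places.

Sum the Euclidean lengths of each G1 segment: total = 87.00 mm.

87.00 mm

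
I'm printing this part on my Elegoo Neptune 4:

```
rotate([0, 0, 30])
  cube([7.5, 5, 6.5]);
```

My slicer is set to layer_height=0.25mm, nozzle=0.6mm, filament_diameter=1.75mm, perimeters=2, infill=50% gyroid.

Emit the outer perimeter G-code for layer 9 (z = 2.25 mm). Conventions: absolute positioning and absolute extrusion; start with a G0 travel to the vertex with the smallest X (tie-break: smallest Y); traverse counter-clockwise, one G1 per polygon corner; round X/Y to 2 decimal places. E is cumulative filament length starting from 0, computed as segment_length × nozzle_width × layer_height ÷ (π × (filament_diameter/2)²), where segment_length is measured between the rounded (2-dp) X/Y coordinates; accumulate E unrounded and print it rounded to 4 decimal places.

G0 X-2.50 Y4.33 Z2.25
G1 X0.00 Y0.00 E0.3118
G1 X6.50 Y3.75 E0.7798
G1 X4.00 Y8.08 E1.0916
G1 X-2.50 Y4.33 E1.5596

At z = 2.25 mm: the cube is present — its section is the full 7.5×5 rectangle; (rotated 30° about Z; rotation is an isometry so areas/perimeters/island counts are preserved). The outline is a single polygon with 4 vertices. Extrusion per mm of travel: 0.6 × 0.25 / (π × 0.875²) = 0.062363. Accumulating E over each segment gives final E = 1.5596.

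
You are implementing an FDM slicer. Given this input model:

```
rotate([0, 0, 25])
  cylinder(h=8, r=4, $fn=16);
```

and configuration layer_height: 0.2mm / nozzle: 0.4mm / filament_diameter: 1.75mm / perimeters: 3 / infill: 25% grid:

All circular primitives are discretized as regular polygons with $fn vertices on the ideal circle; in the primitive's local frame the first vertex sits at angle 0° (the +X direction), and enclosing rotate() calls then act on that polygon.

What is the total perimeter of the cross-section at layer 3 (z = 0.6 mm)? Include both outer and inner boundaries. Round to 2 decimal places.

24.97 mm

At z = 0.6 mm: the cylinder: section is a regular 16-gon, circumradius r=4 (perimeter = 2·16·4.000·sin(180°/16) = 24.97 mm); (rotated 25° about Z; rotation is an isometry so areas/perimeters/island counts are preserved). Overall, the cross-section is a single solid region. Total boundary length (outer) = 24.97 mm.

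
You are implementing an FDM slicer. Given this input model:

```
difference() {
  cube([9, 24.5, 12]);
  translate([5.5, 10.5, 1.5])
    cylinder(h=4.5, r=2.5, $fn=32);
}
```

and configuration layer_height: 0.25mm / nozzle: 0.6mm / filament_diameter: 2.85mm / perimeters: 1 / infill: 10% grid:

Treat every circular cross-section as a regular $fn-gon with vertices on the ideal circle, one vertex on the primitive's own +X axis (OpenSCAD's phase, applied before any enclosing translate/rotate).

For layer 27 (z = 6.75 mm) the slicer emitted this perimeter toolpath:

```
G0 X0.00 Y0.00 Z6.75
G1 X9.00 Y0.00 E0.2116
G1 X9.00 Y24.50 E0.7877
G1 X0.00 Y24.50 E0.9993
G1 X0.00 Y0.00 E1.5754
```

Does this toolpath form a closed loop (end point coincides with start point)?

yes

Start point (G0): (0.00, 0.00). End point (last G1): the path returns to the start — closed.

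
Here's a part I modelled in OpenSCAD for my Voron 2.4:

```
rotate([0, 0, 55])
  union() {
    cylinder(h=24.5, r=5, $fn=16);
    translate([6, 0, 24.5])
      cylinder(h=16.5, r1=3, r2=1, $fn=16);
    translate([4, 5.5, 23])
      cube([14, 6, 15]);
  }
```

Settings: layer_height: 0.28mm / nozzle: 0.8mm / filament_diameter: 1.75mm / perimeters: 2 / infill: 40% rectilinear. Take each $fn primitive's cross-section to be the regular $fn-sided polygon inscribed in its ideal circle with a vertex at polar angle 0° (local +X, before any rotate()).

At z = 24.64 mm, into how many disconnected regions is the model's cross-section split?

2

At z = 24.64 mm: the cylinder does not reach this height (z outside [0, 24.5]); the cone at (6, 0): at t=0.008 of its height the radius interpolates to r₁+(r₂−r₁)t = 2.983, giving a regular 16-gon of that circumradius; the cube at (4, 5.5) is present — its section is the full 14×6 rectangle; Taking the union: the 2 present regions are separate (no shared area or edge), so areas and boundary lengths simply add and each stays a separate island — 2 connected regions; (rotated 55° about Z; rotation is an isometry so areas/perimeters/island counts are preserved). The result has 2 disconnected regions.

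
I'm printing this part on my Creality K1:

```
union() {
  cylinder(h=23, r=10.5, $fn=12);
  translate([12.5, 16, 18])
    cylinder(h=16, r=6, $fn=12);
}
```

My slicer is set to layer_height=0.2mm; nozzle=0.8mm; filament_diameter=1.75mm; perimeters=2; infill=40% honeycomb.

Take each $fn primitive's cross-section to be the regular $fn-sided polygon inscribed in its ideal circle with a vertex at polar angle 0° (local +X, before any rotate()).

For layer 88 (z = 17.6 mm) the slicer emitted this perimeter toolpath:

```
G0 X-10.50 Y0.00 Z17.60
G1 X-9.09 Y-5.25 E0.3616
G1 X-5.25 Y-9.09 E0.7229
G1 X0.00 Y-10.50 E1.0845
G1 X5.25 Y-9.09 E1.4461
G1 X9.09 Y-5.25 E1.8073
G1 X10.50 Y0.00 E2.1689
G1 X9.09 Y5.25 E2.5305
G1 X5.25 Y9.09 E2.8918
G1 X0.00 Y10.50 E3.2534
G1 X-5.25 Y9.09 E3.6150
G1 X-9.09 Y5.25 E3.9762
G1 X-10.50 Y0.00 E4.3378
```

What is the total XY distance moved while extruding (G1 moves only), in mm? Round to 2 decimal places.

65.21 mm

Sum the Euclidean lengths of each G1 segment: total = 65.21 mm.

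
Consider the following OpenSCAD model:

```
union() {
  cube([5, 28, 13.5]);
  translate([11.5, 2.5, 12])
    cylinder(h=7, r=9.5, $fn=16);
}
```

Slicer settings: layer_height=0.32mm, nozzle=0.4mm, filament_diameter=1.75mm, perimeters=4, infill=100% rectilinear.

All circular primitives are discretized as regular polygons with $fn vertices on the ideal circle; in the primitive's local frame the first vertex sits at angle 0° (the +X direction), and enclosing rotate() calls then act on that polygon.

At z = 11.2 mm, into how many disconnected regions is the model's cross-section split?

1

At z = 11.2 mm: the cube (footprint 5×28) is included at this height; the cylinder at (11.5, 2.5) is not intersected at this z (z outside [12, 19]); Combining (union): only the 5×28 cube is present, so the union is just that shape — 1 connected region. The result has 1 disconnected region.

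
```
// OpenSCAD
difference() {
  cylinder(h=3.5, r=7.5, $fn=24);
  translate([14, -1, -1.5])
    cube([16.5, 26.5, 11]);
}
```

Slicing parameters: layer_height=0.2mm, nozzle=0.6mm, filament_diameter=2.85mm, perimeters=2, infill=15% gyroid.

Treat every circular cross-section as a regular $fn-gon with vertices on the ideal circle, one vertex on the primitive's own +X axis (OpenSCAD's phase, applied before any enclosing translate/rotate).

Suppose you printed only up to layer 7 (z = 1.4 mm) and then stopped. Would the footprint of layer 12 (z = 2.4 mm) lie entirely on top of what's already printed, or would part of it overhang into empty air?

entirely on top

Compare the two slices. At z = 1.4: the r=7.5 cylinder gives a regular 24-gon of circumradius 7.5 (constant along its height) (area = (24/2)·7.500²·sin(360°/24) = 174.70 mm²); the cube at (14, -1) (footprint 16.5×26.5) is included at this height (area 437.25 mm²); After the difference (first − rest): starting from the r=7.5 cylinder (174.70 mm²), the 16.5×26.5 cube at (14, -1) misses the remaining region (no effect) — area = 174.70 mm². At z = 2.4: the cylinder: section is a regular 24-gon, circumradius r=7.5 (area = (24/2)·7.500²·sin(360°/24) = 174.70 mm²); the cube at (14, -1) (footprint 16.5×26.5) is included at this height (area 437.25 mm²); Subtracting the remaining from the first: starting from the r=7.5 cylinder (174.70 mm²), the 16.5×26.5 cube at (14, -1) misses the remaining region (no effect) — area = 174.70 mm². Checking containment: the cross-section at z = 2.4 is a subset of the cross-section at z = 1.4.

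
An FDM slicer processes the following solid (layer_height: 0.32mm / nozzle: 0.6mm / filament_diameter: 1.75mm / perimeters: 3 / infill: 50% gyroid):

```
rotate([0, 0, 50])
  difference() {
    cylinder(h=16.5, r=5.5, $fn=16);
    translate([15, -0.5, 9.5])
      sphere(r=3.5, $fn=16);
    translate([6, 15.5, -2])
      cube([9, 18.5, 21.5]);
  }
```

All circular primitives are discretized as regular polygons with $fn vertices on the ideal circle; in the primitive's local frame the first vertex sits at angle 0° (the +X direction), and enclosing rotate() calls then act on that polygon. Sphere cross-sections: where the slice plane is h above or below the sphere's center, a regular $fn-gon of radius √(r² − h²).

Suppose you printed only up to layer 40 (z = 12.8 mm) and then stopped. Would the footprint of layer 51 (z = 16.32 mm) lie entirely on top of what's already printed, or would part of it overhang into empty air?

Compare the two slices. At z = 12.8: the cylinder: section is a regular 16-gon, circumradius r=5.5 (area = (16/2)·5.500²·sin(360°/16) = 92.61 mm²); the r=3.5 sphere at (15, -0.5) contributes a regular 16-gon of circumradius √(3.5²−3.3²) = 1.166 (area = (16/2)·1.166²·sin(360°/16) = 4.16 mm²); the cube at (6, 15.5) (footprint 9×18.5) is included at this height (area 166.50 mm²); Taking the first minus the rest: starting from the r=5.5 cylinder (92.61 mm²), the r=3.5 sphere at (15, -0.5) misses the remaining region (no effect); the 9×18.5 cube at (6, 15.5) misses the remaining region (no effect) — area = 92.61 mm²; (whole slice rotated 50° about Z — lengths, areas and connectivity unchanged). At z = 16.32: the cylinder: section is a regular 16-gon, circumradius r=5.5 (area = (16/2)·5.500²·sin(360°/16) = 92.61 mm²); the sphere at (15, -0.5) is absent (|z−center|=6.820 > r=3.5); the cube at (6, 15.5) (footprint 9×18.5) is included at this height (area 166.50 mm²); Subtracting the remaining from the first: starting from the r=5.5 cylinder (92.61 mm²), the 9×18.5 cube at (6, 15.5) misses the remaining region (no effect) — area = 92.61 mm²; (rotated 50° about Z; rotation is an isometry so areas/perimeters/island counts are preserved). Checking containment: the cross-section at z = 16.32 is a subset of the cross-section at z = 12.8.

entirely on top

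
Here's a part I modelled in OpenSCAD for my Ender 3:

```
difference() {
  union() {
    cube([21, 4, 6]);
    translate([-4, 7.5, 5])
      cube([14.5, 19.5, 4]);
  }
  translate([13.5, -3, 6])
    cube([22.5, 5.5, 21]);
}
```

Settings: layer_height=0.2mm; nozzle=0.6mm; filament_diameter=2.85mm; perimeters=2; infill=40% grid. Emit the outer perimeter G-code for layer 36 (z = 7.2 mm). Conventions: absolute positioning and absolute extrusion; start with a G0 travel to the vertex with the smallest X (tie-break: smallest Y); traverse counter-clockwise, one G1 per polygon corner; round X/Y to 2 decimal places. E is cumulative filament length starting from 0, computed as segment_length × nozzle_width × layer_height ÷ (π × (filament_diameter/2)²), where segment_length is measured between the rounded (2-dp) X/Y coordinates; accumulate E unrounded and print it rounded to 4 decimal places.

At z = 7.2 mm: the cube is absent (z outside [0, 6]); the cube at (-4, 7.5) (footprint 14.5×19.5) is included at this height; Merging all regions: only the 14.5×19.5 cube at (-4, 7.5) is present, so the union is just that shape — 1 connected region; the 22.5×5.5 cube at (13.5, -3) contributes its full rectangle; Taking the first minus the rest: starting from the result so far, the 22.5×5.5 cube at (13.5, -3) misses the remaining region (no effect) — 1 connected region. The outline is a single polygon with 4 vertices. Extrusion per mm of travel: 0.6 × 0.2 / (π × 1.425²) = 0.018811. Accumulating E over each segment gives final E = 1.2791.

G0 X-4.00 Y7.50 Z7.20
G1 X10.50 Y7.50 E0.2728
G1 X10.50 Y27.00 E0.6396
G1 X-4.00 Y27.00 E0.9123
G1 X-4.00 Y7.50 E1.2791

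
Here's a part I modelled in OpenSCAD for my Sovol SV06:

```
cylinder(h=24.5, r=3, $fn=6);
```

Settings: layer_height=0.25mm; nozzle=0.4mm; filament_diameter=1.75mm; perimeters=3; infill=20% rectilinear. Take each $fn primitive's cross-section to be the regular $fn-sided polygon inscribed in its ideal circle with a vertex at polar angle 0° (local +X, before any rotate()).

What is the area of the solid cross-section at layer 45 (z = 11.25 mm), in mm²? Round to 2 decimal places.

23.38 mm²

At z = 11.25 mm: the cylinder: section is a regular 6-gon, circumradius r=3 (area = (6/2)·3.000²·sin(360°/6) = 23.38 mm²). Overall, the cross-section is a single solid region. Net area = 23.38 mm².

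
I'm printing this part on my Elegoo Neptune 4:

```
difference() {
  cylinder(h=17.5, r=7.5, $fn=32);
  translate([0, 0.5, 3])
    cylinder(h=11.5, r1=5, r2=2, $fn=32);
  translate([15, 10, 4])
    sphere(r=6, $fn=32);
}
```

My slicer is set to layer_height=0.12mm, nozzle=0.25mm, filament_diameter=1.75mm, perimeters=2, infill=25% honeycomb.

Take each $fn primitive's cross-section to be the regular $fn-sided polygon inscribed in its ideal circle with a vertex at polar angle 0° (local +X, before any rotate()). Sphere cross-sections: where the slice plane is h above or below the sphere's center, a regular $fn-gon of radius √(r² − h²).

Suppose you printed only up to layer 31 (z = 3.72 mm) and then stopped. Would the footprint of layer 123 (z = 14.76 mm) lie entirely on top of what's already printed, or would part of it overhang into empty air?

part overhangs

Compare the two slices. At z = 3.72: the r=7.5 cylinder contributes a regular 32-gon of circumradius 7.5 (area = (32/2)·7.500²·sin(360°/32) = 175.58 mm²); the cone at (0, 0.5) contributes a regular 32-gon of circumradius 4.812 (interpolated between r1=5 and r2=2 at t=0.063) (area = (32/2)·4.812²·sin(360°/32) = 72.28 mm²); the sphere at (15, 10): section is a regular 32-gon, circumradius = √(r²−h²) = √(6²−0.28²) = 5.993 (area = (32/2)·5.993²·sin(360°/32) = 112.13 mm²); After the difference (first − rest): starting from the r=7.5 cylinder (175.58 mm²), the cone at (0, 0.5) lies wholly inside it (removes its full 72.28 mm² and its 30.19 mm outline becomes a hole wall); the r=6 sphere at (15, 10) misses the remaining region (no effect) — area = 103.30 mm². At z = 14.76: the cylinder: section is a regular 32-gon, circumradius r=7.5 (area = (32/2)·7.500²·sin(360°/32) = 175.58 mm²); the cone at (0, 0.5) is absent (z outside [3, 14.5]); the sphere at (15, 10) is not intersected at this z (|z−center|=10.760 > r=6); Taking the first minus the rest: none of the subtracted shapes is present at this height, so the r=7.5 cylinder is unchanged — area = 175.58 mm². Checking containment: at z = 14.76 the cross-section extends beyond the z = 3.72 cross-section by about 72.28 mm².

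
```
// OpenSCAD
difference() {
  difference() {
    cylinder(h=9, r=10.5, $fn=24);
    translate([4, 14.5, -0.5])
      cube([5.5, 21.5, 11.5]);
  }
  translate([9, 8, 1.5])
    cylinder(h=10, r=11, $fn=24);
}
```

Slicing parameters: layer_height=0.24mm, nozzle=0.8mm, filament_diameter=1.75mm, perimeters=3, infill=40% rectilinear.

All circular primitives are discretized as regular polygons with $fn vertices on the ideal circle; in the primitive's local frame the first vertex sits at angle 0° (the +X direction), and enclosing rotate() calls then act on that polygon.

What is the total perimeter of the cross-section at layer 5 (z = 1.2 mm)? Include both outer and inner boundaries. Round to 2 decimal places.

At z = 1.2 mm: the r=10.5 cylinder gives a regular 24-gon of circumradius 10.5 (constant along its height) (perimeter = 2·24·10.500·sin(180°/24) = 65.79 mm); the cube at (4, 14.5) (footprint 5.5×21.5) is included at this height (perimeter 54.00 mm); After the difference (first − rest): starting from the r=10.5 cylinder, the 5.5×21.5 cube at (4, 14.5) misses the remaining region (no effect) — boundary = 65.79 mm; the cylinder at (9, 8) is not intersected at this z (z outside [1.5, 11.5]); Subtracting the remaining from the first: none of the subtracted shapes is present at this height, so that combined region is unchanged — boundary = 65.79 mm. Overall, the cross-section is a single solid region. Total boundary length (outer) = 65.79 mm.

65.79 mm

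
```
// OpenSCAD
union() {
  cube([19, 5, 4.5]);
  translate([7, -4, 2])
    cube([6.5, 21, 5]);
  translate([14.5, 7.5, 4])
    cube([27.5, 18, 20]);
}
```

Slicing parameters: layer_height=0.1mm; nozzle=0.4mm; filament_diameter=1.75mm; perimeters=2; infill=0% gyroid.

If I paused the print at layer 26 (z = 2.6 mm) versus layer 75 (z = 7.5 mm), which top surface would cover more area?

Layer 26 (z = 2.6): the 19×5 cube contributes its full rectangle (area 95.00 mm²); the 6.5×21 cube at (7, -4) contributes its full rectangle (area 136.50 mm²); the cube at (14.5, 7.5) does not reach this height (z outside [4, 24]); Combining (union): the regions partially overlap — summed areas 231.50 mm² minus the doubly-counted overlap 32.50 mm² gives 199.00 mm² — area = 199.00 mm². So its area = 199.00 mm². Layer 75 (z = 7.5): the cube does not reach this height (z outside [0, 4.5]); the cube at (7, -4) is not intersected at this z (z outside [2, 7]); the cube at (14.5, 7.5) is present — its section is the full 27.5×18 rectangle (area 495.00 mm²); Merging all regions: only the 27.5×18 cube at (14.5, 7.5) is present, so the union is just that shape — area = 495.00 mm². So its area = 495.00 mm². Layer 75 is larger (495.00 vs 199.00 mm²).

layer 75 (z = 7.5 mm)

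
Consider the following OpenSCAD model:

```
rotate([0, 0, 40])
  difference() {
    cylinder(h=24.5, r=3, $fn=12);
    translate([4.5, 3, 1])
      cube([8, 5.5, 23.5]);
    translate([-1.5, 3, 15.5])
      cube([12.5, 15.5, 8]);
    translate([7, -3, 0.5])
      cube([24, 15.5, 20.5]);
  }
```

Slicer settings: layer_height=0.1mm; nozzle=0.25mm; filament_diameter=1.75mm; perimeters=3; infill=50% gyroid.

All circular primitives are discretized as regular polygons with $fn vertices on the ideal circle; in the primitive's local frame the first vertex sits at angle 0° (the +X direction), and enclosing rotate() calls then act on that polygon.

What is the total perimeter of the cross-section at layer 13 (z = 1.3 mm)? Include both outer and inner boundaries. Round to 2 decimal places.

18.63 mm

At z = 1.3 mm: the cylinder: section is a regular 12-gon, circumradius r=3 (perimeter = 2·12·3.000·sin(180°/12) = 18.63 mm); the cube at (4.5, 3) (footprint 8×5.5) is included at this height (perimeter 27.00 mm); the cube at (-1.5, 3) does not reach this height (z outside [15.5, 23.5]); the 24×15.5 cube at (7, -3) contributes its full rectangle (perimeter 79.00 mm); Taking the first minus the rest: starting from the r=3 cylinder, the 8×5.5 cube at (4.5, 3) misses the remaining region (no effect); the 24×15.5 cube at (7, -3) misses the remaining region (no effect) — boundary = 18.63 mm; (rotated 40° about Z; rotation is an isometry so areas/perimeters/island counts are preserved). Overall, the cross-section is a single solid region. Total boundary length (outer) = 18.63 mm.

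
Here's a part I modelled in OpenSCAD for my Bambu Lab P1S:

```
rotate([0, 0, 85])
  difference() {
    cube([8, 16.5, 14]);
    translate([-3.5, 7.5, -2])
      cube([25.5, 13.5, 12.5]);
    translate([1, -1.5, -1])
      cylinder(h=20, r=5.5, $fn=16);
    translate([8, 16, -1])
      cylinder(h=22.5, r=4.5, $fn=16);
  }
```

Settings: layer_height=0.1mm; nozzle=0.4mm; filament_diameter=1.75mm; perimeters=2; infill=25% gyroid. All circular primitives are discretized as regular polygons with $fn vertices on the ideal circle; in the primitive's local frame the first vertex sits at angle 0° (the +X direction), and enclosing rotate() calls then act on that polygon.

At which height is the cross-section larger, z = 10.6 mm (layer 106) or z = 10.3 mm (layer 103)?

Layer 106 (z = 10.6): the cube (footprint 8×16.5) is included at this height (area 132.00 mm²); the cube at (-3.5, 7.5) is not intersected at this z (z outside [-2, 10.5]); the r=5.5 cylinder at (1, -1.5) contributes a regular 16-gon of circumradius 5.5 (area = (16/2)·5.500²·sin(360°/16) = 92.61 mm²); the r=4.5 cylinder at (8, 16) gives a regular 16-gon of circumradius 4.5 (constant along its height) (area = (16/2)·4.500²·sin(360°/16) = 61.99 mm²); Taking the first minus the rest: starting from the 8×16.5 cube (132.00 mm²), the r=5.5 cylinder at (1, -1.5) partially overlaps it — only the 19.03 mm² overlap (of its 92.61 mm²) is removed, clipping the outline; the r=4.5 cylinder at (8, 16) partially overlaps it — only the 17.72 mm² overlap (of its 61.99 mm²) is removed, clipping the outline — area = 95.25 mm²; (whole slice rotated 85° about Z — lengths, areas and connectivity unchanged). So its area = 95.25 mm². Layer 103 (z = 10.3): the cube is present — its section is the full 8×16.5 rectangle (area 132.00 mm²); the cube at (-3.5, 7.5) is present — its section is the full 25.5×13.5 rectangle (area 344.25 mm²); the r=5.5 cylinder at (1, -1.5) gives a regular 16-gon of circumradius 5.5 (constant along its height) (area = (16/2)·5.500²·sin(360°/16) = 92.61 mm²); the r=4.5 cylinder at (8, 16) gives a regular 16-gon of circumradius 4.5 (constant along its height) (area = (16/2)·4.500²·sin(360°/16) = 61.99 mm²); Subtracting the remaining from the first: starting from the 8×16.5 cube (132.00 mm²), the 25.5×13.5 cube at (-3.5, 7.5) partially overlaps it — only the 72.00 mm² overlap (of its 344.25 mm²) is removed, clipping the outline; the r=5.5 cylinder at (1, -1.5) partially overlaps it — only the 19.03 mm² overlap (of its 92.61 mm²) is removed, clipping the outline; the r=4.5 cylinder at (8, 16) misses the remaining region (no effect) — area = 40.97 mm²; (rotated 85° about Z; rotation is an isometry so areas/perimeters/island counts are preserved). So its area = 40.97 mm². Layer 106 is larger (95.25 vs 40.97 mm²).

layer 106 (z = 10.6 mm)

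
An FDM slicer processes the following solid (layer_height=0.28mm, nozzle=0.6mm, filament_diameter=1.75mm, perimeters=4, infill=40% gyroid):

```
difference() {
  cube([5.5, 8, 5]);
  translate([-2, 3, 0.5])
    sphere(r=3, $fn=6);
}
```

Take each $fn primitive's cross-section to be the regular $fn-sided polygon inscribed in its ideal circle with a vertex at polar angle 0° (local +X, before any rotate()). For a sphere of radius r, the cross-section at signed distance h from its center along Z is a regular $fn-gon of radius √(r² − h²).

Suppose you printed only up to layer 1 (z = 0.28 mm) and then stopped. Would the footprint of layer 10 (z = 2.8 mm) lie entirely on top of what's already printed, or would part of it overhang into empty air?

Compare the two slices. At z = 0.28: the cube (footprint 5.5×8) is included at this height (area 44.00 mm²); the r=3 sphere at (-2, 3) slices to a regular 6-gon of circumradius 2.992 (√(r²−h²) with h=0.22 from center) (area = (6/2)·2.992²·sin(360°/6) = 23.26 mm²); After the difference (first − rest): starting from the 5.5×8 cube (44.00 mm²), the r=3 sphere at (-2, 3) partially overlaps it — only the 1.70 mm² overlap (of its 23.26 mm²) is removed, clipping the outline — area = 42.30 mm². At z = 2.8: the cube (footprint 5.5×8) is included at this height (area 44.00 mm²); the sphere at (-2, 3): section is a regular 6-gon, circumradius = √(r²−h²) = √(3²−2.3²) = 1.926 (area = (6/2)·1.926²·sin(360°/6) = 9.64 mm²); After the difference (first − rest): starting from the 5.5×8 cube (44.00 mm²), the r=3 sphere at (-2, 3) misses the remaining region (no effect) — area = 44.00 mm². Checking containment: at z = 2.8 the cross-section extends beyond the z = 0.28 cross-section by about 1.70 mm².

part overhangs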